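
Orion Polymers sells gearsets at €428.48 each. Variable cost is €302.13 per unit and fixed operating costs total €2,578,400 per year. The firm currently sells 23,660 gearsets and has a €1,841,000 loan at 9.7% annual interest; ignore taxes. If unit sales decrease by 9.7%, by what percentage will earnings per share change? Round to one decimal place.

At 23,660 units, contribution = 23,660 × €126.35 = €2,989,441.00.
EBIT = €2,989,441.00 − €2,578,400 = €411,041.00.
Interest = €178,577.00, so EBIT − I = €232,464.00.
DCL = total CM / (EBIT − I) = €2,989,441.00 / €232,464.00 = 12.8598.
EPS therefore changes by 12.8598 × (-9.7%) = -124.7%.

-124.7%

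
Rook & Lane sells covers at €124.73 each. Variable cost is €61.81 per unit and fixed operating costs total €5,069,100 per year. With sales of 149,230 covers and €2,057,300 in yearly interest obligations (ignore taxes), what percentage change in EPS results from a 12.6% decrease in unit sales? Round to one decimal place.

-52.3%

Total contribution margin = 149,230 × €62.92 = €9,389,551.60.
EBIT = €9,389,551.60 − €5,069,100 = €4,320,451.60.
Interest = €2,057,300.00, so EBIT − I = €2,263,151.60.
DCL = total CM / (EBIT − I) = €9,389,551.60 / €2,263,151.60 = 4.1489.
EPS therefore changes by 4.1489 × (-12.6%) = -52.3%.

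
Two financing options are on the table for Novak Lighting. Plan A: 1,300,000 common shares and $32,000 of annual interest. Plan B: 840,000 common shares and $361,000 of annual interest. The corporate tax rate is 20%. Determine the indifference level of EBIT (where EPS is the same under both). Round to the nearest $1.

Set EPS_A = EPS_B: (EBIT − $32,000)(1 − 0.20) ÷ 1,300,000 = (EBIT − $361,000)(1 − 0.20) ÷ 840,000.
Cancelling (1 − t) and cross-multiplying: 840,000·(EBIT − 32,000) = 1,300,000·(EBIT − 361,000).
Solving, EBIT = (361,000·1,300,000 − 32,000·840,000) / (1,300,000 − 840,000) = 442,420,000,000 / 460,000 = 961,782.61.

$961,783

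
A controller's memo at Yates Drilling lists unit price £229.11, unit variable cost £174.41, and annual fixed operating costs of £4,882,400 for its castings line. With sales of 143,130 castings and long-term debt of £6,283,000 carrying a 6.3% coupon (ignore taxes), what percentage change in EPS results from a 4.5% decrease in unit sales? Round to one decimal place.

-13.8%

At 143,130 units, contribution = 143,130 × £54.70 = £7,829,211.00.
Subtracting fixed costs: EBIT = £7,829,211.00 − £4,882,400 = £2,946,811.00.
After interest of £395,829.00, pre-tax earnings = £2,550,982.00.
DCL = total CM / (EBIT − I) = £7,829,211.00 / £2,550,982.00 = 3.0691.
%ΔEPS = DCL × %ΔSales = 3.0691 × -4.5% = -13.8%.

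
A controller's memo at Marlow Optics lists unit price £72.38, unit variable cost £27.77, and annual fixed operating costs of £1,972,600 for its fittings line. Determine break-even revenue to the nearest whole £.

£3,200,556

CM per unit = £72.38 − £27.77 = £44.61; CM ratio = £44.61 / £72.38 = 0.6163.
Break-even revenue = fixed costs × price ÷ CM = £1,972,600 × £72.38 ÷ £44.61 = £3,200,556.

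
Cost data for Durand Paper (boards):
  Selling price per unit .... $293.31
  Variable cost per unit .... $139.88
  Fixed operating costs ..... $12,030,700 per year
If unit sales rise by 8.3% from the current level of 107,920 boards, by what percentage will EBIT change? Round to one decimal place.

+30.4%

Contribution at this volume is 107,920 × $153.43 = $16,558,165.60.
EBIT = $16,558,165.60 − $12,030,700 = $4,527,465.60.
DOL = contribution ÷ EBIT = $16,558,165.60 ÷ $4,527,465.60 = 3.6573.
So EBIT moves 3.6573 × (+8.3%) = +30.4%.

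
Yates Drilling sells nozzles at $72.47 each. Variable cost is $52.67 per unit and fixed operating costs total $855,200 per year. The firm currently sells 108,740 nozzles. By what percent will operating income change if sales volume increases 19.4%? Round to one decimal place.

+32.2%

At 108,740 units, contribution = 108,740 × $19.80 = $2,153,052.00.
Operating income = contribution − fixed costs = $2,153,052.00 − $855,200 = $1,297,852.00.
So DOL = total CM / EBIT = $2,153,052.00 / $1,297,852.00 = 1.6589.
%ΔEBIT = DOL × %ΔSales = 1.6589 × +19.4% = +32.2%.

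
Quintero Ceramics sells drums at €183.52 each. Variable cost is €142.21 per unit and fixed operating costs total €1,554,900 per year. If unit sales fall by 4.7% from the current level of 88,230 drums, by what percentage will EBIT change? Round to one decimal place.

At 88,230 units, contribution = 88,230 × €41.31 = €3,644,781.30.
Subtracting fixed costs: EBIT = €3,644,781.30 − €1,554,900 = €2,089,881.30.
DOL = contribution ÷ EBIT = €3,644,781.30 ÷ €2,089,881.30 = 1.7440.
%ΔEBIT = DOL × %ΔSales = 1.7440 × -4.7% = -8.2%.

-8.2%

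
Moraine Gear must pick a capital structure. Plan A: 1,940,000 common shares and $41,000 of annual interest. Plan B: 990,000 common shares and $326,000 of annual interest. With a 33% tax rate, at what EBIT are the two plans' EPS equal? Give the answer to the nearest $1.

$623,000

Set EPS_A = EPS_B: (EBIT − $41,000)(1 − 0.33) ÷ 1,940,000 = (EBIT − $326,000)(1 − 0.33) ÷ 990,000.
Cancelling (1 − t) and cross-multiplying: 990,000·(EBIT − 41,000) = 1,940,000·(EBIT − 326,000).
Solving, EBIT = (326,000·1,940,000 − 41,000·990,000) / (1,940,000 − 990,000) = 591,850,000,000 / 950,000 = 623,000.00.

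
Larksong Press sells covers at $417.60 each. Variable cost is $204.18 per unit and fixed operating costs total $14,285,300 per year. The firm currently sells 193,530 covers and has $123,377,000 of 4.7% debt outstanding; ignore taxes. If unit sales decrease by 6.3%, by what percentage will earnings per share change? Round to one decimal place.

Total contribution margin = 193,530 × $213.42 = $41,303,172.60.
EBIT = $41,303,172.60 − $14,285,300 = $27,017,872.60.
Interest = $5,798,719.00, so EBIT − I = $21,219,153.60.
DCL = total CM / (EBIT − I) = $41,303,172.60 / $21,219,153.60 = 1.9465.
%ΔEPS = DCL × %ΔSales = 1.9465 × -6.3% = -12.3%.

-12.3%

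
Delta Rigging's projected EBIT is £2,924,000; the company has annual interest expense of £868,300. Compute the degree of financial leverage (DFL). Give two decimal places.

1.42

Interest = £868,300.00.
DFL = EBIT ÷ (EBIT − I) = £2,924,000 ÷ (£2,924,000 − £868,300.00) = £2,924,000 ÷ £2,055,700.00 = 1.4224.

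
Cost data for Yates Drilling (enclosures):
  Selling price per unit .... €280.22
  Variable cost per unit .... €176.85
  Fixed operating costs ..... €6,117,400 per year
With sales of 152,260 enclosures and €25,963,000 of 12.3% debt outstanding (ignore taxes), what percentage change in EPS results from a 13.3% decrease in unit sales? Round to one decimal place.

-32.6%

At 152,260 units, contribution = 152,260 × €103.37 = €15,739,116.20.
Operating income = contribution − fixed costs = €15,739,116.20 − €6,117,400 = €9,621,716.20.
After interest of €3,193,449.00, pre-tax earnings = €6,428,267.20.
Degree of combined leverage = contribution ÷ (EBIT − I) = €15,739,116.20 ÷ €6,428,267.20 = 2.4484.
EPS therefore changes by 2.4484 × (-13.3%) = -32.6%.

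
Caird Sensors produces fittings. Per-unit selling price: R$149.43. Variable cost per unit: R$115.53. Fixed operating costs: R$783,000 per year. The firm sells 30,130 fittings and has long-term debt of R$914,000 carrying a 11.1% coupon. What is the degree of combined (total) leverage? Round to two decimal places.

At 30,130 units, contribution = 30,130 × R$33.90 = R$1,021,407.00.
Operating income = contribution − fixed costs = R$1,021,407.00 − R$783,000 = R$238,407.00. Interest = R$101,454.00, so EBIT − I = R$136,953.00.
DCL = contribution ÷ (EBIT − I) = R$1,021,407.00 ÷ R$136,953.00 = 7.4581.

7.46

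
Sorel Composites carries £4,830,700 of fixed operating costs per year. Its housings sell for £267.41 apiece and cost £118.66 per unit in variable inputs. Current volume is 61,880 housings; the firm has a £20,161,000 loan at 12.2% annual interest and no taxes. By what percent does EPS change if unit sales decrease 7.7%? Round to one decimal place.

Contribution at this volume is 61,880 × £148.75 = £9,204,650.00.
Operating income = contribution − fixed costs = £9,204,650.00 − £4,830,700 = £4,373,950.00.
After interest of £2,459,642.00, pre-tax earnings = £1,914,308.00.
Degree of combined leverage = contribution ÷ (EBIT − I) = £9,204,650.00 ÷ £1,914,308.00 = 4.8083.
%ΔEPS = DCL × %ΔSales = 4.8083 × -7.7% = -37.0%.

-37.0%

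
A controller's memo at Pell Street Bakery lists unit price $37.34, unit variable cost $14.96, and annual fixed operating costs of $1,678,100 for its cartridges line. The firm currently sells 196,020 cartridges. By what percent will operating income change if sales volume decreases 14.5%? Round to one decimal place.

Contribution at this volume is 196,020 × $22.38 = $4,386,927.60.
Subtracting fixed costs: EBIT = $4,386,927.60 − $1,678,100 = $2,708,827.60.
So DOL = total CM / EBIT = $4,386,927.60 / $2,708,827.60 = 1.6195.
%ΔEBIT = DOL × %ΔSales = 1.6195 × -14.5% = -23.5%.

-23.5%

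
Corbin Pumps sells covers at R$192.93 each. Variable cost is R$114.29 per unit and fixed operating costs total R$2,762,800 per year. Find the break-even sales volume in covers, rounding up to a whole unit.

35,133 covers

Each unit contributes R$192.93 − R$114.29 = R$78.64.
Break-even volume = fixed costs ÷ CM per unit = R$2,762,800 ÷ R$78.64 = 35,132.25, so 35,133 covers.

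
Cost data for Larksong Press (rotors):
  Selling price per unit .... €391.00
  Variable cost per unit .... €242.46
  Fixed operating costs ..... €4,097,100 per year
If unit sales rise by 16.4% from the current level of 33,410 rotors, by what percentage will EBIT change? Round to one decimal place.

+94.0%

At 33,410 units, contribution = 33,410 × €148.54 = €4,962,721.40.
Operating income = contribution − fixed costs = €4,962,721.40 − €4,097,100 = €865,621.40.
So DOL = total CM / EBIT = €4,962,721.40 / €865,621.40 = 5.7331.
So EBIT moves 5.7331 × (+16.4%) = +94.0%.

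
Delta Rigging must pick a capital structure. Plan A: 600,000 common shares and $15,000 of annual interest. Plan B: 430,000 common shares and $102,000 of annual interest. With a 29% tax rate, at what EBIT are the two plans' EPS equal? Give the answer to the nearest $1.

At indifference, (EBIT − 15,000)(1 − t)/600,000 = (EBIT − 102,000)(1 − t)/430,000.
The (1 − t) factor cancels: (EBIT − 15,000) × 430,000 = (EBIT − 102,000) × 600,000.
EBIT × (600,000 − 430,000) = 102,000 × 600,000 − 15,000 × 430,000 = 54,750,000,000, so EBIT = 54,750,000,000 ÷ 170,000 = 322,058.82.

$322,059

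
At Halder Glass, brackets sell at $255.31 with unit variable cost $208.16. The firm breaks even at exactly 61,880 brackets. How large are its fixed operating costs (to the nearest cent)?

Each unit contributes $255.31 − $208.16 = $47.15.
Since BE = FC / CM, FC = 61,880 × $47.15 = $2,917,642.00.

$2,917,642.00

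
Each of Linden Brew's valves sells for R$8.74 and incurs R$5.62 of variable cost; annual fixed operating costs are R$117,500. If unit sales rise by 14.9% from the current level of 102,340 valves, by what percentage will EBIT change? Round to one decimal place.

Total contribution margin = 102,340 × R$3.12 = R$319,300.80.
EBIT = R$319,300.80 − R$117,500 = R$201,800.80.
DOL = contribution ÷ EBIT = R$319,300.80 ÷ R$201,800.80 = 1.5823.
%ΔEBIT = DOL × %ΔSales = 1.5823 × +14.9% = +23.6%.

+23.6%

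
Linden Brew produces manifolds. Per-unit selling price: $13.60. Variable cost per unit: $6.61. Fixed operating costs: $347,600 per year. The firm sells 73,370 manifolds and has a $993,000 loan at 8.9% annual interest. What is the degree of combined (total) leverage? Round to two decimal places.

Total contribution margin = 73,370 × $6.99 = $512,856.30.
Operating income = contribution − fixed costs = $512,856.30 − $347,600 = $165,256.30. Interest = $88,377.00.
DOL = $512,856.30 ÷ $165,256.30 = 3.1034; DFL = $165,256.30 ÷ $76,879.30 = 2.1496.
Combined leverage = 3.1034 × 2.1496 = 6.6711.

6.67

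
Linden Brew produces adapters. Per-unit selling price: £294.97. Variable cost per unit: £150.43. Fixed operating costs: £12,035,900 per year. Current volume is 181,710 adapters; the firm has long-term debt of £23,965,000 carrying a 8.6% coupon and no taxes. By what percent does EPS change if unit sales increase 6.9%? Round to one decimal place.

At 181,710 units, contribution = 181,710 × £144.54 = £26,264,363.40.
EBIT = £26,264,363.40 − £12,035,900 = £14,228,463.40.
Interest = £2,060,990.00, so EBIT − I = £12,167,473.40.
DCL = total CM / (EBIT − I) = £26,264,363.40 / £12,167,473.40 = 2.1586.
%ΔEPS = DCL × %ΔSales = 2.1586 × +6.9% = +14.9%.

+14.9%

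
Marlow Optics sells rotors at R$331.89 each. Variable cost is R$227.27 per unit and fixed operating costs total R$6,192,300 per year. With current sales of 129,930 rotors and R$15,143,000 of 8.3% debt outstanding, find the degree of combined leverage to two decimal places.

Contribution at this volume is 129,930 × R$104.62 = R$13,593,276.60.
EBIT = R$13,593,276.60 − R$6,192,300 = R$7,400,976.60. Interest = R$1,256,869.00.
DOL = R$13,593,276.60 ÷ R$7,400,976.60 = 1.8367; DFL = R$7,400,976.60 ÷ R$6,144,107.60 = 1.2046.
DCL = DOL × DFL = 1.8367 × 1.2046 = 2.2125.

2.21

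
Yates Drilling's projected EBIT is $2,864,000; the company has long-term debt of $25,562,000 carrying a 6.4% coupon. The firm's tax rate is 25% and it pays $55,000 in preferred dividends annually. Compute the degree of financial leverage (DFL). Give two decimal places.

2.48

Interest = $1,635,968.00.
Pre-tax preferred-dividend burden = $55,000 ÷ (1 − 0.25) = $73,333.33.
DFL = EBIT ÷ [EBIT − I − D_p/(1−t)] = $2,864,000 ÷ [$2,864,000 − $1,635,968.00 − $73,333.33] = $2,864,000 ÷ $1,154,698.67 = 2.4803.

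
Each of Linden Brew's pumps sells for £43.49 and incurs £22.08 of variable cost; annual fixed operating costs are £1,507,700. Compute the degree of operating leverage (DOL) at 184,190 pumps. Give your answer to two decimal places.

1.62

Total contribution margin = 184,190 × £21.41 = £3,943,507.90.
Subtracting fixed costs: EBIT = £3,943,507.90 − £1,507,700 = £2,435,807.90.
Degree of operating leverage = £3,943,507.90 / £2,435,807.90 = 1.6190.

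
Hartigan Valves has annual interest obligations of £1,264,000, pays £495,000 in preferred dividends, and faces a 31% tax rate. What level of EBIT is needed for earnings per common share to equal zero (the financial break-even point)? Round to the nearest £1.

Grossing the preferred dividend up to pre-tax terms: £495,000 / (1 − 0.31) = £717,391.30.
Financial break-even EBIT = interest + D_p ÷ (1 − t) = £1,264,000 + £717,391.30 = £1,981,391.30.

£1,981,391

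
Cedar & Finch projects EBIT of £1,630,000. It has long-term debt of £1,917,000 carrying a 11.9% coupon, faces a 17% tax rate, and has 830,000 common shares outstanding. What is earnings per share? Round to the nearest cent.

Pre-tax income = £1,630,000 − £228,123.00 = £1,401,877.00.
After tax at 17%: net income = £1,401,877.00 × 0.83 = £1,163,557.91.
EPS = £1,163,557.91 ÷ 830,000 = £1.40.

£1.40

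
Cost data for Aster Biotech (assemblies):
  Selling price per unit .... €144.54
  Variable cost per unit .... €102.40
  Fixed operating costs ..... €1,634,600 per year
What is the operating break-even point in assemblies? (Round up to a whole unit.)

Contribution margin per unit = €144.54 − €102.40 = €42.14.
Break-even volume = fixed costs ÷ CM per unit = €1,634,600 ÷ €42.14 = 38,789.75, so 38,790 assemblies.

38,790 assemblies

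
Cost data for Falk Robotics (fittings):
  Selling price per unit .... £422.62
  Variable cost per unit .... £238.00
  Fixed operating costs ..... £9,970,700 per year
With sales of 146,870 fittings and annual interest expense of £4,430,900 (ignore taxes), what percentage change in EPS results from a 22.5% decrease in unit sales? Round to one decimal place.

-48.0%

At 146,870 units, contribution = 146,870 × £184.62 = £27,115,139.40.
EBIT = £27,115,139.40 − £9,970,700 = £17,144,439.40.
Interest = £4,430,900.00, so EBIT − I = £12,713,539.40.
Degree of combined leverage = contribution ÷ (EBIT − I) = £27,115,139.40 ÷ £12,713,539.40 = 2.1328.
%ΔEPS = DCL × %ΔSales = 2.1328 × -22.5% = -48.0%.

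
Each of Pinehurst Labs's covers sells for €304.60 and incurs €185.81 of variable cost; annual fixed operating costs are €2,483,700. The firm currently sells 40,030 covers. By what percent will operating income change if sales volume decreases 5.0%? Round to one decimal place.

Contribution at this volume is 40,030 × €118.79 = €4,755,163.70.
Subtracting fixed costs: EBIT = €4,755,163.70 − €2,483,700 = €2,271,463.70.
Degree of operating leverage = €4,755,163.70 / €2,271,463.70 = 2.0934.
%ΔEBIT = DOL × %ΔSales = 2.0934 × -5.0% = -10.5%.

-10.5%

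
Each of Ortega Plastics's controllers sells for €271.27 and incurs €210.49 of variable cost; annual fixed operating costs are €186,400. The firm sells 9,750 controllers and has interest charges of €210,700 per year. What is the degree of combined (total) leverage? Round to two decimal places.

At 9,750 units, contribution = 9,750 × €60.78 = €592,605.00.
Subtracting fixed costs: EBIT = €592,605.00 − €186,400 = €406,205.00. Interest = €210,700.00, so EBIT − I = €195,505.00.
Degree of total leverage = total CM / (EBIT − interest) = €592,605.00 / €195,505.00 = 3.0312.

3.03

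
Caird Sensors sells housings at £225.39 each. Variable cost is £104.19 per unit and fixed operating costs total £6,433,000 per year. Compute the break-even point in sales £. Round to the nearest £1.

Contribution margin per unit = £225.39 − £104.19 = £121.20, a CM ratio of £121.20 ÷ £225.39 = 0.5377.
Break-even sales = FC ÷ CM ratio = £6,433,000 × £225.39 / £121.20 = £11,963,151.

£11,963,151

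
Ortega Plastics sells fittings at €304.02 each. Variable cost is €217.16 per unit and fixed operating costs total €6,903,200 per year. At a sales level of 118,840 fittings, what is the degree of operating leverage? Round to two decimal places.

3.02

At 118,840 units, contribution = 118,840 × €86.86 = €10,322,442.40.
Subtracting fixed costs: EBIT = €10,322,442.40 − €6,903,200 = €3,419,242.40.
So DOL = total CM / EBIT = €10,322,442.40 / €3,419,242.40 = 3.0189.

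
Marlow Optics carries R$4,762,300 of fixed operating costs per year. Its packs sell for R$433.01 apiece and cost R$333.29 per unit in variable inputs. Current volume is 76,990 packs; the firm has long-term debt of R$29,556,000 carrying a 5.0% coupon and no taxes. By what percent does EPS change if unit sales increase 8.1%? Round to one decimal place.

Total contribution margin = 76,990 × R$99.72 = R$7,677,442.80.
Subtracting fixed costs: EBIT = R$7,677,442.80 − R$4,762,300 = R$2,915,142.80.
After interest of R$1,477,800.00, pre-tax earnings = R$1,437,342.80.
Degree of combined leverage = contribution ÷ (EBIT − I) = R$7,677,442.80 ÷ R$1,437,342.80 = 5.3414.
EPS therefore changes by 5.3414 × (+8.1%) = +43.3%.

+43.3%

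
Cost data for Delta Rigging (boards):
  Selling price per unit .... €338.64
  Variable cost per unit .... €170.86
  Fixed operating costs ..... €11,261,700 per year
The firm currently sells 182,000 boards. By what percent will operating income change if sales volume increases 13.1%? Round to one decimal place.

Contribution at this volume is 182,000 × €167.78 = €30,535,960.00.
Subtracting fixed costs: EBIT = €30,535,960.00 − €11,261,700 = €19,274,260.00.
Degree of operating leverage = €30,535,960.00 / €19,274,260.00 = 1.5843.
So EBIT moves 1.5843 × (+13.1%) = +20.8%.

+20.8%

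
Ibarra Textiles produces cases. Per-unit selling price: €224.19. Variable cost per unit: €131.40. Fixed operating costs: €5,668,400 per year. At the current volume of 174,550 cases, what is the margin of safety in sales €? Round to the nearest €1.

Contribution margin per unit = €224.19 − €131.40 = €92.79. Break-even units = €5,668,400 ÷ €92.79 = 61,088.48; break-even revenue = 61,088.48 × €224.19 = €13,695,426.19.
Actual sales revenue = 174,550 × €224.19 = €39,132,364.50.
Margin of safety = €39,132,364.50 − €13,695,426.19 = €25,436,938.

€25,436,938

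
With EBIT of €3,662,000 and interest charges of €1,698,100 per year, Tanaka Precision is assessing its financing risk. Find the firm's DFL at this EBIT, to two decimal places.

1.86

Interest = €1,698,100.00.
DFL = EBIT ÷ (EBIT − I) = €3,662,000 ÷ (€3,662,000 − €1,698,100.00) = €3,662,000 ÷ €1,963,900.00 = 1.8647.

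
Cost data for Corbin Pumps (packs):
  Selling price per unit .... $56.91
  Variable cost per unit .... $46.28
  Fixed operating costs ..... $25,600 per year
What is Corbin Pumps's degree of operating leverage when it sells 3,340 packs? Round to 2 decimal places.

3.58

Total contribution margin = 3,340 × $10.63 = $35,504.20.
Subtracting fixed costs: EBIT = $35,504.20 − $25,600 = $9,904.20.
So DOL = total CM / EBIT = $35,504.20 / $9,904.20 = 3.5848.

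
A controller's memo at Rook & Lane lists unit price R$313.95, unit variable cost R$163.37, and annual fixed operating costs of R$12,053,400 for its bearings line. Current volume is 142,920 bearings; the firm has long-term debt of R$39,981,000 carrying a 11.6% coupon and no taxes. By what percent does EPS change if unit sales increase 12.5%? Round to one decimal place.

+55.7%

Total contribution margin = 142,920 × R$150.58 = R$21,520,893.60.
Subtracting fixed costs: EBIT = R$21,520,893.60 − R$12,053,400 = R$9,467,493.60.
Interest = R$4,637,796.00, so EBIT − I = R$4,829,697.60.
Degree of combined leverage = contribution ÷ (EBIT − I) = R$21,520,893.60 ÷ R$4,829,697.60 = 4.4560.
EPS therefore changes by 4.4560 × (+12.5%) = +55.7%.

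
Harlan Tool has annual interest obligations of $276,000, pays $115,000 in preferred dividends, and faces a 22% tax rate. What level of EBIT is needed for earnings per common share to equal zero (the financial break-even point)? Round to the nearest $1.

Grossing the preferred dividend up to pre-tax terms: $115,000 / (1 − 0.22) = $147,435.90.
Financial break-even EBIT = interest + D_p ÷ (1 − t) = $276,000 + $147,435.90 = $423,435.90.

$423,436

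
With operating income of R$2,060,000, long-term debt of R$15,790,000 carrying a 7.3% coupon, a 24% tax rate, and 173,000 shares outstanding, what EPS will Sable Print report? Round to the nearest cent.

R$3.99

Interest = R$1,152,670.00, so EBT = R$2,060,000 − R$1,152,670.00 = R$907,330.00.
Net income = R$907,330.00 × (1 − 0.24) = R$689,570.80.
Per share: R$689,570.80 / 173,000 shares = R$3.99.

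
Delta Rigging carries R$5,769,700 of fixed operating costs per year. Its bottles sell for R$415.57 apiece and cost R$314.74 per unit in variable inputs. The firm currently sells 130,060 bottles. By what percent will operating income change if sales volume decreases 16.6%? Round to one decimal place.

At 130,060 units, contribution = 130,060 × R$100.83 = R$13,113,949.80.
Operating income = contribution − fixed costs = R$13,113,949.80 − R$5,769,700 = R$7,344,249.80.
Degree of operating leverage = R$13,113,949.80 / R$7,344,249.80 = 1.7856.
%ΔEBIT = DOL × %ΔSales = 1.7856 × -16.6% = -29.6%.

-29.6%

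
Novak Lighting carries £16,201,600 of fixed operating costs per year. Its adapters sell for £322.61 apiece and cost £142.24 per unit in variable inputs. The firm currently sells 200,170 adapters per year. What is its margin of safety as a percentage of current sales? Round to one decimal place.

55.1%

Unit CM = price − variable cost = £322.61 − £142.24 = £180.37. Break-even units = £16,201,600 ÷ £180.37 = 89,824.25; break-even revenue = 89,824.25 × £322.61 = £28,978,201.34.
Actual sales revenue = 200,170 × £322.61 = £64,576,843.70.
Margin of safety = (£64,576,843.70 − £28,978,201.34) ÷ £64,576,843.70 = 55.1%.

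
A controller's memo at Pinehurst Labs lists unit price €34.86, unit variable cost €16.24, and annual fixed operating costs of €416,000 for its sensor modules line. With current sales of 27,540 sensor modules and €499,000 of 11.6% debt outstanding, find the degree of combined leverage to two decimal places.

Contribution at this volume is 27,540 × €18.62 = €512,794.80.
EBIT = €512,794.80 − €416,000 = €96,794.80. Interest = €57,884.00.
DOL = €512,794.80 ÷ €96,794.80 = 5.2978; DFL = €96,794.80 ÷ €38,910.80 = 2.4876.
Combined leverage = 5.2978 × 2.4876 = 13.1788.

13.18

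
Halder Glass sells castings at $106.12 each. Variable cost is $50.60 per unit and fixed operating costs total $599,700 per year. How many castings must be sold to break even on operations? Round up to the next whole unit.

10,802 castings

Contribution margin per unit = $106.12 − $50.60 = $55.52.
Break-even volume = fixed costs ÷ CM per unit = $599,700 ÷ $55.52 = 10,801.51, so 10,802 castings.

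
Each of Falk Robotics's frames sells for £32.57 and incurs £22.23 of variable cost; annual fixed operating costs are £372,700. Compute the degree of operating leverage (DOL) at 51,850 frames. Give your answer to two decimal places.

Contribution at this volume is 51,850 × £10.34 = £536,129.00.
EBIT = £536,129.00 − £372,700 = £163,429.00.
Degree of operating leverage = £536,129.00 / £163,429.00 = 3.2805.

3.28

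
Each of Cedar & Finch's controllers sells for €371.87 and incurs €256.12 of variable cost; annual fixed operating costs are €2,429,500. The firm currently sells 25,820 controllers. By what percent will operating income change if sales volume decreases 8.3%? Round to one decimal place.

-44.4%

Total contribution margin = 25,820 × €115.75 = €2,988,665.00.
Subtracting fixed costs: EBIT = €2,988,665.00 − €2,429,500 = €559,165.00.
Degree of operating leverage = €2,988,665.00 / €559,165.00 = 5.3449.
Operating income changes by 5.3449 × -8.3% = -44.4%.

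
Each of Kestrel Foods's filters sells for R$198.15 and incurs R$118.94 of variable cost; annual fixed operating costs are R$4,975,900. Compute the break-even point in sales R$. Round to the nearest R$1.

CM per unit = R$198.15 − R$118.94 = R$79.21; CM ratio = R$79.21 / R$198.15 = 0.3997.
Break-even revenue = fixed costs × price ÷ CM = R$4,975,900 × R$198.15 ÷ R$79.21 = R$12,447,602.

R$12,447,602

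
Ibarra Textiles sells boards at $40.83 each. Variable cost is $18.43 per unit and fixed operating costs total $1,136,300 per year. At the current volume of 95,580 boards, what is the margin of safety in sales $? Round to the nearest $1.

$1,831,320

Unit CM = price − variable cost = $40.83 − $18.43 = $22.40. Break-even units = $1,136,300 ÷ $22.40 = 50,727.68; break-even revenue = 50,727.68 × $40.83 = $2,071,211.12.
Actual sales revenue = 95,580 × $40.83 = $3,902,531.40.
Margin of safety = $3,902,531.40 − $2,071,211.12 = $1,831,320.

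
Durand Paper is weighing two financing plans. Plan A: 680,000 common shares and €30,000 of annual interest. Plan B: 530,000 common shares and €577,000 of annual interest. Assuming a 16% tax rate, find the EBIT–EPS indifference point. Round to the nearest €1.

€2,509,733

At indifference, (EBIT − 30,000)(1 − t)/680,000 = (EBIT − 577,000)(1 − t)/530,000.
Cancelling (1 − t) and cross-multiplying: 530,000·(EBIT − 30,000) = 680,000·(EBIT − 577,000).
EBIT × (680,000 − 530,000) = 577,000 × 680,000 − 30,000 × 530,000 = 376,460,000,000, so EBIT = 376,460,000,000 ÷ 150,000 = 2,509,733.33.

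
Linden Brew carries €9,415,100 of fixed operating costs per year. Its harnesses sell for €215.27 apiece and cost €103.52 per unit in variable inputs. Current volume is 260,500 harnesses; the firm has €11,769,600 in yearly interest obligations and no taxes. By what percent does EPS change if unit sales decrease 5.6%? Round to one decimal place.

Contribution at this volume is 260,500 × €111.75 = €29,110,875.00.
EBIT = €29,110,875.00 − €9,415,100 = €19,695,775.00.
Interest = €11,769,600.00, so EBIT − I = €7,926,175.00.
DCL = total CM / (EBIT − I) = €29,110,875.00 / €7,926,175.00 = 3.6728.
EPS therefore changes by 3.6728 × (-5.6%) = -20.6%.

-20.6%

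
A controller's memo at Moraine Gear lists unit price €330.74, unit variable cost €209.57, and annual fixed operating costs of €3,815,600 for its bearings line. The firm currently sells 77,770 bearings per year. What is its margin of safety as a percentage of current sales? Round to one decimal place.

59.5%

Contribution margin per unit = €330.74 − €209.57 = €121.17. Break-even units = €3,815,600 ÷ €121.17 = 31,489.64; break-even revenue = 31,489.64 × €330.74 = €10,414,884.41.
Actual sales revenue = 77,770 × €330.74 = €25,721,649.80.
Margin of safety = (€25,721,649.80 − €10,414,884.41) ÷ €25,721,649.80 = 59.5%.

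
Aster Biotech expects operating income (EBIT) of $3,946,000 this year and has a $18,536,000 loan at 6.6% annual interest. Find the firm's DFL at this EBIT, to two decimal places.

1.45

Interest = $1,223,376.00.
DFL = EBIT ÷ (EBIT − I) = $3,946,000 ÷ ($3,946,000 − $1,223,376.00) = $3,946,000 ÷ $2,722,624.00 = 1.4493.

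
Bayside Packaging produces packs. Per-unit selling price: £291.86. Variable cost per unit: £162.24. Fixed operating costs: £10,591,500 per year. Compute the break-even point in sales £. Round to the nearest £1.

Contribution margin per unit = £291.86 − £162.24 = £129.62, a CM ratio of £129.62 ÷ £291.86 = 0.4441.
Break-even sales = FC ÷ CM ratio = £10,591,500 × £291.86 / £129.62 = £23,848,443.

£23,848,443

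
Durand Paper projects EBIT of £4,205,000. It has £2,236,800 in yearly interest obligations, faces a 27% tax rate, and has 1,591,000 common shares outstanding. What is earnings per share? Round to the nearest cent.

£0.90

Interest = £2,236,800.00, so EBT = £4,205,000 − £2,236,800.00 = £1,968,200.00.
After tax at 27%: net income = £1,968,200.00 × 0.73 = £1,436,786.00.
Per share: £1,436,786.00 / 1,591,000 shares = £0.90.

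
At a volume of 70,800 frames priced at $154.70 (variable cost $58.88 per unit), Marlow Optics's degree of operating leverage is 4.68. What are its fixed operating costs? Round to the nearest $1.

$5,334,471

Contribution at this volume is 70,800 × $95.82 = $6,784,056.00.
DOL = contribution / EBIT, so EBIT = $6,784,056.00 / 4.68 = $1,449,584.62.
And FC = contribution − EBIT = $6,784,056.00 − $1,449,584.62 = $5,334,471.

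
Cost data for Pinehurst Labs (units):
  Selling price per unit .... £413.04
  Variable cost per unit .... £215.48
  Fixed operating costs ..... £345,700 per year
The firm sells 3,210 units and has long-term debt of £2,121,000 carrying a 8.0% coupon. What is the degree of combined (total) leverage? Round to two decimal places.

Total contribution margin = 3,210 × £197.56 = £634,167.60.
Operating income = contribution − fixed costs = £634,167.60 − £345,700 = £288,467.60. Interest = £169,680.00.
DOL = £634,167.60 ÷ £288,467.60 = 2.1984; DFL = £288,467.60 ÷ £118,787.60 = 2.4284.
DCL = DOL × DFL = 2.1984 × 2.4284 = 5.3386.

5.34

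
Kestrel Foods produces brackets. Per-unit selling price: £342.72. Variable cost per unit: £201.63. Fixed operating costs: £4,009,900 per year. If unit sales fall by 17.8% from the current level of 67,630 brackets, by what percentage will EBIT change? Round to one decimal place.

At 67,630 units, contribution = 67,630 × £141.09 = £9,541,916.70.
EBIT = £9,541,916.70 − £4,009,900 = £5,532,016.70.
So DOL = total CM / EBIT = £9,541,916.70 / £5,532,016.70 = 1.7249.
%ΔEBIT = DOL × %ΔSales = 1.7249 × -17.8% = -30.7%.

-30.7%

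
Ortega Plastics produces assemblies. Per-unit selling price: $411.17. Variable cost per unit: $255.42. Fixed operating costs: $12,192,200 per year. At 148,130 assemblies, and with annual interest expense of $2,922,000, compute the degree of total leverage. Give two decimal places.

At 148,130 units, contribution = 148,130 × $155.75 = $23,071,247.50.
Operating income = contribution − fixed costs = $23,071,247.50 − $12,192,200 = $10,879,047.50. Interest = $2,922,000.00.
DOL = $23,071,247.50 ÷ $10,879,047.50 = 2.1207; DFL = $10,879,047.50 ÷ $7,957,047.50 = 1.3672.
Combined leverage = 2.1207 × 1.3672 = 2.8994.

2.90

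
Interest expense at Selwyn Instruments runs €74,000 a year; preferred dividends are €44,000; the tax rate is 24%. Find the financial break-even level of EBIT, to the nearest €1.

€131,895

Grossing the preferred dividend up to pre-tax terms: €44,000 / (1 − 0.24) = €57,894.74.
EPS = 0 when EBIT covers interest plus the pre-tax preferred burden: €74,000 + €57,894.74 = €131,894.74.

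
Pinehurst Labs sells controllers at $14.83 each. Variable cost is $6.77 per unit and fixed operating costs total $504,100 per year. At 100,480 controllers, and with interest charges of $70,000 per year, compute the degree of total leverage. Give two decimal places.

3.44

At 100,480 units, contribution = 100,480 × $8.06 = $809,868.80.
EBIT = $809,868.80 − $504,100 = $305,768.80. Interest = $70,000.00.
DOL = $809,868.80 ÷ $305,768.80 = 2.6486; DFL = $305,768.80 ÷ $235,768.80 = 1.2969.
DCL = DOL × DFL = 2.6486 × 1.2969 = 3.4350.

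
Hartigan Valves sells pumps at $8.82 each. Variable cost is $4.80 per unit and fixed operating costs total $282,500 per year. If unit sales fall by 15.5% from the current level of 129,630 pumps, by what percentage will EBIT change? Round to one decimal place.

Contribution at this volume is 129,630 × $4.02 = $521,112.60.
Operating income = contribution − fixed costs = $521,112.60 − $282,500 = $238,612.60.
DOL = contribution ÷ EBIT = $521,112.60 ÷ $238,612.60 = 2.1839.
So EBIT moves 2.1839 × (-15.5%) = -33.9%.

-33.9%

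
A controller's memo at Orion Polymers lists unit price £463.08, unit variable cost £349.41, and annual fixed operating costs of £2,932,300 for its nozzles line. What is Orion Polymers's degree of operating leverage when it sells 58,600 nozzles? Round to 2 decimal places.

1.79

Contribution at this volume is 58,600 × £113.67 = £6,661,062.00.
EBIT = £6,661,062.00 − £2,932,300 = £3,728,762.00.
So DOL = total CM / EBIT = £6,661,062.00 / £3,728,762.00 = 1.7864.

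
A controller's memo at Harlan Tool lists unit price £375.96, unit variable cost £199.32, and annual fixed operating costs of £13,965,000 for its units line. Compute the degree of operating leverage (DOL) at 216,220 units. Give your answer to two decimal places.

At 216,220 units, contribution = 216,220 × £176.64 = £38,193,100.80.
EBIT = £38,193,100.80 − £13,965,000 = £24,228,100.80.
Degree of operating leverage = £38,193,100.80 / £24,228,100.80 = 1.5764.

1.58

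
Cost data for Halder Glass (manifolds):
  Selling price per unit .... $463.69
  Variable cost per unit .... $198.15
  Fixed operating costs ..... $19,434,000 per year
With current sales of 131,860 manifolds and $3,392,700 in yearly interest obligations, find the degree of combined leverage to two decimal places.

2.87

Total contribution margin = 131,860 × $265.54 = $35,014,104.40.
Subtracting fixed costs: EBIT = $35,014,104.40 − $19,434,000 = $15,580,104.40. Interest = $3,392,700.00.
DOL = $35,014,104.40 ÷ $15,580,104.40 = 2.2474; DFL = $15,580,104.40 ÷ $12,187,404.40 = 1.2784.
DCL = DOL × DFL = 2.2474 × 1.2784 = 2.8731.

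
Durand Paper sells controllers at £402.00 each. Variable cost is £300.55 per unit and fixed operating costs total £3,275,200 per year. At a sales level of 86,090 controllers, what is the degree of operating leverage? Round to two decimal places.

1.60

Contribution at this volume is 86,090 × £101.45 = £8,733,830.50.
Subtracting fixed costs: EBIT = £8,733,830.50 − £3,275,200 = £5,458,630.50.
DOL = contribution ÷ EBIT = £8,733,830.50 ÷ £5,458,630.50 = 1.6000.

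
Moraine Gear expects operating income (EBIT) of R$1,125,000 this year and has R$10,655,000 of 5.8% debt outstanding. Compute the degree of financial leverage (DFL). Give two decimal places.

2.22

Annual interest charges come to R$617,990.00.
Degree of financial leverage = EBIT / (EBIT − interest) = R$1,125,000 / R$507,010.00 = 2.2189.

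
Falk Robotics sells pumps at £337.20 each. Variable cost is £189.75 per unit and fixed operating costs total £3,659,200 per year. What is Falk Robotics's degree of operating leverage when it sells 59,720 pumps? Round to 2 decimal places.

1.71

At 59,720 units, contribution = 59,720 × £147.45 = £8,805,714.00.
EBIT = £8,805,714.00 − £3,659,200 = £5,146,514.00.
Degree of operating leverage = £8,805,714.00 / £5,146,514.00 = 1.7110.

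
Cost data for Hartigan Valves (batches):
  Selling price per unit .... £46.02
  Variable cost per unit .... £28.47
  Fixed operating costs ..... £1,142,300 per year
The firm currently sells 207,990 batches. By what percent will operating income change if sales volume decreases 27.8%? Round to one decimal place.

-40.5%

Total contribution margin = 207,990 × £17.55 = £3,650,224.50.
Operating income = contribution − fixed costs = £3,650,224.50 − £1,142,300 = £2,507,924.50.
DOL = contribution ÷ EBIT = £3,650,224.50 ÷ £2,507,924.50 = 1.4555.
So EBIT moves 1.4555 × (-27.8%) = -40.5%.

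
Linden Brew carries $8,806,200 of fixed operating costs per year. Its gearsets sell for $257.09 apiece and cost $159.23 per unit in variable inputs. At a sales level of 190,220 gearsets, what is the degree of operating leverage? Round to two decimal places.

Contribution at this volume is 190,220 × $97.86 = $18,614,929.20.
EBIT = $18,614,929.20 − $8,806,200 = $9,808,729.20.
DOL = contribution ÷ EBIT = $18,614,929.20 ÷ $9,808,729.20 = 1.8978.

1.90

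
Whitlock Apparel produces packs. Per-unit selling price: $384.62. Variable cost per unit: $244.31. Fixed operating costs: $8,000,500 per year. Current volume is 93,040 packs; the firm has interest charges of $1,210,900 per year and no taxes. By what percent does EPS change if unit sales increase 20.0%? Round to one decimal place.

Contribution at this volume is 93,040 × $140.31 = $13,054,442.40.
EBIT = $13,054,442.40 − $8,000,500 = $5,053,942.40.
After interest of $1,210,900.00, pre-tax earnings = $3,843,042.40.
Degree of combined leverage = contribution ÷ (EBIT − I) = $13,054,442.40 ÷ $3,843,042.40 = 3.3969.
%ΔEPS = DCL × %ΔSales = 3.3969 × +20.0% = +67.9%.

+67.9%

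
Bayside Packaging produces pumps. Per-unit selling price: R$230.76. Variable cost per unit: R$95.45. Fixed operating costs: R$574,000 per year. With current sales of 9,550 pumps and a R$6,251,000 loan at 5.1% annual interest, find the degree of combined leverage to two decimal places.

Total contribution margin = 9,550 × R$135.31 = R$1,292,210.50.
Subtracting fixed costs: EBIT = R$1,292,210.50 − R$574,000 = R$718,210.50. Interest = R$318,801.00.
DOL = R$1,292,210.50 ÷ R$718,210.50 = 1.7992; DFL = R$718,210.50 ÷ R$399,409.50 = 1.7982.
DCL = DOL × DFL = 1.7992 × 1.7982 = 3.2353.

3.24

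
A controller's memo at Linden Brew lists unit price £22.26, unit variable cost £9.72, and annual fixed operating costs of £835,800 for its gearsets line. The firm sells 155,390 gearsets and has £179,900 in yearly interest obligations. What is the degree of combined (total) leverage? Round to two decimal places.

Total contribution margin = 155,390 × £12.54 = £1,948,590.60.
Subtracting fixed costs: EBIT = £1,948,590.60 − £835,800 = £1,112,790.60. Interest = £179,900.00, so EBIT − I = £932,890.60.
Degree of total leverage = total CM / (EBIT − interest) = £1,948,590.60 / £932,890.60 = 2.0888.

2.09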